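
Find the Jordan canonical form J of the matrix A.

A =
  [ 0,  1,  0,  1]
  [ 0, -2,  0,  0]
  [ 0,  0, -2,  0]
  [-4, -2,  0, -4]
J_2(-2) ⊕ J_1(-2) ⊕ J_1(-2)

The characteristic polynomial is
  det(x·I − A) = x^4 + 8*x^3 + 24*x^2 + 32*x + 16 = (x + 2)^4

Eigenvalues and multiplicities (the geometric multiplicity of λ is n − rank(A − λI), which equals the number of Jordan blocks for λ):
  λ = -2: algebraic multiplicity = 4, geometric multiplicity = 3

Determining the block sizes for each eigenvalue:
  λ = -2: 3 blocks summing to 4 forces exactly one block of size 2 and the rest size 1 → block sizes [2, 1, 1]

Assembling the blocks gives a Jordan form
J =
  [-2,  1,  0,  0]
  [ 0, -2,  0,  0]
  [ 0,  0, -2,  0]
  [ 0,  0,  0, -2]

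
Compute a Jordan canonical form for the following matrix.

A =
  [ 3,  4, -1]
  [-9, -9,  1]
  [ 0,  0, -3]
J_3(-3)

The characteristic polynomial is
  det(x·I − A) = x^3 + 9*x^2 + 27*x + 27 = (x + 3)^3

Eigenvalues and multiplicities (the geometric multiplicity of λ is n − rank(A − λI), which equals the number of Jordan blocks for λ):
  λ = -3: algebraic multiplicity = 3, geometric multiplicity = 1

Determining the block sizes for each eigenvalue:
  λ = -3: one block (gm = 1), so the single block has size am = 3 → block sizes [3]

Assembling the blocks gives a Jordan form
J =
  [-3,  1,  0]
  [ 0, -3,  1]
  [ 0,  0, -3]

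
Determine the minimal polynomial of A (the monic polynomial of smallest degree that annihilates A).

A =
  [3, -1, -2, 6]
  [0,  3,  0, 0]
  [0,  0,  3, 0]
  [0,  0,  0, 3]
x^2 - 6*x + 9

The characteristic polynomial is χ_A(x) = (x - 3)^4, so the eigenvalues are known. The minimal polynomial is
  m_A(x) = Π_λ (x − λ)^{k_λ}
where k_λ is the size of the *largest* Jordan block for λ (equivalently, the smallest k with (A − λI)^k v = 0 for every generalised eigenvector v of λ).

  λ = 3: largest Jordan block has size 2, contributing (x − 3)^2

So m_A(x) = (x - 3)^2 = x^2 - 6*x + 9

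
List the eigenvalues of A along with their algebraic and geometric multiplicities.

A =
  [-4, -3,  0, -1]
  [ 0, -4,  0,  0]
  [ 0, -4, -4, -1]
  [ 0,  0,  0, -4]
λ = -4: alg = 4, geom = 2

Step 1 — factor the characteristic polynomial to read off the algebraic multiplicities:
  χ_A(x) = (x + 4)^4

Step 2 — compute geometric multiplicities via the rank-nullity identity g(λ) = n − rank(A − λI):
  rank(A − (-4)·I) = 2, so dim ker(A − (-4)·I) = n − 2 = 2

Summary:
  λ = -4: algebraic multiplicity = 4, geometric multiplicity = 2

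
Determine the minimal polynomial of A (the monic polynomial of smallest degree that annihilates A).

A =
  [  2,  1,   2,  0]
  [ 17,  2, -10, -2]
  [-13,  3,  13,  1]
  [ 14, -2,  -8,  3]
x^2 - 10*x + 25

The characteristic polynomial is χ_A(x) = (x - 5)^4, so the eigenvalues are known. The minimal polynomial is
  m_A(x) = Π_λ (x − λ)^{k_λ}
where k_λ is the size of the *largest* Jordan block for λ (equivalently, the smallest k with (A − λI)^k v = 0 for every generalised eigenvector v of λ).

  λ = 5: largest Jordan block has size 2, contributing (x − 5)^2

So m_A(x) = (x - 5)^2 = x^2 - 10*x + 25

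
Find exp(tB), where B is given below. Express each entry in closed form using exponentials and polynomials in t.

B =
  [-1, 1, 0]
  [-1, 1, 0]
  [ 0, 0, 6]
e^{tB} =
  [1 - t, t, 0]
  [-t, t + 1, 0]
  [0, 0, exp(6*t)]

Strategy: write B = P · J · P⁻¹ where J is a Jordan canonical form, so e^{tB} = P · e^{tJ} · P⁻¹, and e^{tJ} can be computed block-by-block.

B has Jordan form
J =
  [0, 1, 0]
  [0, 0, 0]
  [0, 0, 6]
(up to reordering of blocks).

Per-block formulas:
  For a 2×2 Jordan block J_2(0): exp(t · J_2(0)) = e^(0t)·(I + t·N), where N is the 2×2 nilpotent shift.
  For a 1×1 block at λ = 6: exp(t · [6]) = [e^(6t)].

After assembling e^{tJ} and conjugating by P, we get:

e^{tB} =
  [1 - t, t, 0]
  [-t, t + 1, 0]
  [0, 0, exp(6*t)]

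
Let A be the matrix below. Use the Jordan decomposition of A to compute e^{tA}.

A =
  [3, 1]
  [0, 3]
e^{tA} =
  [exp(3*t), t*exp(3*t)]
  [0, exp(3*t)]

Strategy: write A = P · J · P⁻¹ where J is a Jordan canonical form, so e^{tA} = P · e^{tJ} · P⁻¹, and e^{tJ} can be computed block-by-block.

A has Jordan form
J =
  [3, 1]
  [0, 3]
(up to reordering of blocks).

Per-block formulas:
  For a 2×2 Jordan block J_2(3): exp(t · J_2(3)) = e^(3t)·(I + t·N), where N is the 2×2 nilpotent shift.

After assembling e^{tJ} and conjugating by P, we get:

e^{tA} =
  [exp(3*t), t*exp(3*t)]
  [0, exp(3*t)]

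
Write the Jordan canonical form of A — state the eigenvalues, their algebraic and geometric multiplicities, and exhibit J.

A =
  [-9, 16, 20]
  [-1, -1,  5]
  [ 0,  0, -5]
J_2(-5) ⊕ J_1(-5)

The characteristic polynomial is
  det(x·I − A) = x^3 + 15*x^2 + 75*x + 125 = (x + 5)^3

Eigenvalues and multiplicities (the geometric multiplicity of λ is n − rank(A − λI), which equals the number of Jordan blocks for λ):
  λ = -5: algebraic multiplicity = 3, geometric multiplicity = 2

Determining the block sizes for each eigenvalue:
  λ = -5: 2 blocks summing to 3 forces exactly one block of size 2 and the rest size 1 → block sizes [2, 1]

Assembling the blocks gives a Jordan form
J =
  [-5,  1,  0]
  [ 0, -5,  0]
  [ 0,  0, -5]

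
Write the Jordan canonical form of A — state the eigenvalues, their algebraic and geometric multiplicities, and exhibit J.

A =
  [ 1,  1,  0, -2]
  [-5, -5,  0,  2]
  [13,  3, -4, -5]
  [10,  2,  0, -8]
J_2(-4) ⊕ J_2(-4)

The characteristic polynomial is
  det(x·I − A) = x^4 + 16*x^3 + 96*x^2 + 256*x + 256 = (x + 4)^4

Eigenvalues and multiplicities (the geometric multiplicity of λ is n − rank(A − λI), which equals the number of Jordan blocks for λ):
  λ = -4: algebraic multiplicity = 4, geometric multiplicity = 2

Determining the block sizes for each eigenvalue:
  λ = -4: with am = 4 and gm = 2, the partition is not yet determined (e.g. several partitions of 4 into 2 parts exist). Let N = A − (-4)·I. Computing rank(N^1) = 2, rank(N^2) = 0; the number of blocks of size ≥ j is rank(N^{j−1}) − rank(N^j), giving [2, 2]. So we have 2 block(s) of size 2 → block sizes [2, 2]

Assembling the blocks gives a Jordan form
J =
  [-4,  1,  0,  0]
  [ 0, -4,  0,  0]
  [ 0,  0, -4,  1]
  [ 0,  0,  0, -4]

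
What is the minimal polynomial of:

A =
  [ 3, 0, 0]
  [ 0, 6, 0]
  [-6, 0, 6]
x^2 - 9*x + 18

The characteristic polynomial is χ_A(x) = (x - 6)^2*(x - 3), so the eigenvalues are known. The minimal polynomial is
  m_A(x) = Π_λ (x − λ)^{k_λ}
where k_λ is the size of the *largest* Jordan block for λ (equivalently, the smallest k with (A − λI)^k v = 0 for every generalised eigenvector v of λ).

  λ = 3: largest Jordan block has size 1, contributing (x − 3)
  λ = 6: largest Jordan block has size 1, contributing (x − 6)

So m_A(x) = (x - 6)*(x - 3) = x^2 - 9*x + 18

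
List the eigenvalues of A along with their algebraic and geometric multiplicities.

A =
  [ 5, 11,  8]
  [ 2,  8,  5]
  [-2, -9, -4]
λ = 3: alg = 3, geom = 1

Step 1 — factor the characteristic polynomial to read off the algebraic multiplicities:
  χ_A(x) = (x - 3)^3

Step 2 — compute geometric multiplicities via the rank-nullity identity g(λ) = n − rank(A − λI):
  rank(A − (3)·I) = 2, so dim ker(A − (3)·I) = n − 2 = 1

Summary:
  λ = 3: algebraic multiplicity = 3, geometric multiplicity = 1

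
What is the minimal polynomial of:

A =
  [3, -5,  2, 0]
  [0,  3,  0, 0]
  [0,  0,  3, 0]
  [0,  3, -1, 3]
x^2 - 6*x + 9

The characteristic polynomial is χ_A(x) = (x - 3)^4, so the eigenvalues are known. The minimal polynomial is
  m_A(x) = Π_λ (x − λ)^{k_λ}
where k_λ is the size of the *largest* Jordan block for λ (equivalently, the smallest k with (A − λI)^k v = 0 for every generalised eigenvector v of λ).

  λ = 3: largest Jordan block has size 2, contributing (x − 3)^2

So m_A(x) = (x - 3)^2 = x^2 - 6*x + 9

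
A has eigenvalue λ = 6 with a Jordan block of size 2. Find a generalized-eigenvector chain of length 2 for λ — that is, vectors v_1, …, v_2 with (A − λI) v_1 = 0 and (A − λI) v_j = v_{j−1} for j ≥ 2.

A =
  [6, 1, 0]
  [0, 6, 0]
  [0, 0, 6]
A Jordan chain for λ = 6 of length 2:
v_1 = (1, 0, 0)ᵀ
v_2 = (0, 1, 0)ᵀ

Let N = A − (6)·I. We want v_2 with N^2 v_2 = 0 but N^1 v_2 ≠ 0; then v_{j-1} := N · v_j for j = 2, …, 2.

Pick v_2 = (0, 1, 0)ᵀ.
Then v_1 = N · v_2 = (1, 0, 0)ᵀ.

Sanity check: (A − (6)·I) v_1 = (0, 0, 0)ᵀ = 0. ✓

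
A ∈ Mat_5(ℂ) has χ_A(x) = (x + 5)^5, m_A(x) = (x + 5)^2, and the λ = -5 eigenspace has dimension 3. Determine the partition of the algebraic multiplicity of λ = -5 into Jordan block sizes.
Block sizes for λ = -5: [2, 2, 1]

Step 1 — from the characteristic polynomial, algebraic multiplicity of λ = -5 is 5. From dim ker(A − (-5)·I) = 3, there are exactly 3 Jordan blocks for λ = -5.
Step 2 — from the minimal polynomial, the factor (x + 5)^2 tells us the largest block for λ = -5 has size 2.
Step 3 — with total size 5, 3 blocks, and largest block 2, the block sizes (in nonincreasing order) are [2, 2, 1].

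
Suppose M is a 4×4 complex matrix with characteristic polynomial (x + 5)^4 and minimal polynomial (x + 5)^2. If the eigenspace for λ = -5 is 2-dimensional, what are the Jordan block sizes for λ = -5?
Block sizes for λ = -5: [2, 2]

Step 1 — from the characteristic polynomial, algebraic multiplicity of λ = -5 is 4. From dim ker(M − (-5)·I) = 2, there are exactly 2 Jordan blocks for λ = -5.
Step 2 — from the minimal polynomial, the factor (x + 5)^2 tells us the largest block for λ = -5 has size 2.
Step 3 — with total size 4, 2 blocks, and largest block 2, the block sizes (in nonincreasing order) are [2, 2].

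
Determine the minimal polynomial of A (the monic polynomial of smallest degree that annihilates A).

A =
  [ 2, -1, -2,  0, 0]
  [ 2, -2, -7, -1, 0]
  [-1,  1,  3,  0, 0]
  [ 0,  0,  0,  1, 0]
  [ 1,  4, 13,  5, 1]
x^3 - 3*x^2 + 3*x - 1

The characteristic polynomial is χ_A(x) = (x - 1)^5, so the eigenvalues are known. The minimal polynomial is
  m_A(x) = Π_λ (x − λ)^{k_λ}
where k_λ is the size of the *largest* Jordan block for λ (equivalently, the smallest k with (A − λI)^k v = 0 for every generalised eigenvector v of λ).

  λ = 1: largest Jordan block has size 3, contributing (x − 1)^3

So m_A(x) = (x - 1)^3 = x^3 - 3*x^2 + 3*x - 1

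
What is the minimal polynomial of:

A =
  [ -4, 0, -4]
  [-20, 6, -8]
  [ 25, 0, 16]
x^2 - 12*x + 36

The characteristic polynomial is χ_A(x) = (x - 6)^3, so the eigenvalues are known. The minimal polynomial is
  m_A(x) = Π_λ (x − λ)^{k_λ}
where k_λ is the size of the *largest* Jordan block for λ (equivalently, the smallest k with (A − λI)^k v = 0 for every generalised eigenvector v of λ).

  λ = 6: largest Jordan block has size 2, contributing (x − 6)^2

So m_A(x) = (x - 6)^2 = x^2 - 12*x + 36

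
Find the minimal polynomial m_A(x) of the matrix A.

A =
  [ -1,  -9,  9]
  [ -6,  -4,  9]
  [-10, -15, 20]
x^2 - 10*x + 25

The characteristic polynomial is χ_A(x) = (x - 5)^3, so the eigenvalues are known. The minimal polynomial is
  m_A(x) = Π_λ (x − λ)^{k_λ}
where k_λ is the size of the *largest* Jordan block for λ (equivalently, the smallest k with (A − λI)^k v = 0 for every generalised eigenvector v of λ).

  λ = 5: largest Jordan block has size 2, contributing (x − 5)^2

So m_A(x) = (x - 5)^2 = x^2 - 10*x + 25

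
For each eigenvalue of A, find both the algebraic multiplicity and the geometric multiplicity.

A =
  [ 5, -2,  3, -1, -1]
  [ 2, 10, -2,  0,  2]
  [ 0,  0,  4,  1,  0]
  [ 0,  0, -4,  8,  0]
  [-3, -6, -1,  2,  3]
λ = 6: alg = 5, geom = 3

Step 1 — factor the characteristic polynomial to read off the algebraic multiplicities:
  χ_A(x) = (x - 6)^5

Step 2 — compute geometric multiplicities via the rank-nullity identity g(λ) = n − rank(A − λI):
  rank(A − (6)·I) = 2, so dim ker(A − (6)·I) = n − 2 = 3

Summary:
  λ = 6: algebraic multiplicity = 5, geometric multiplicity = 3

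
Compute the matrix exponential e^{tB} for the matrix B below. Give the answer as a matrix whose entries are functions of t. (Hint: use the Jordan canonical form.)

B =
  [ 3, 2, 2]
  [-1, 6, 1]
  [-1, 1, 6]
e^{tB} =
  [-2*t*exp(5*t) + exp(5*t), 2*t*exp(5*t), 2*t*exp(5*t)]
  [-t*exp(5*t), t*exp(5*t) + exp(5*t), t*exp(5*t)]
  [-t*exp(5*t), t*exp(5*t), t*exp(5*t) + exp(5*t)]

Strategy: write B = P · J · P⁻¹ where J is a Jordan canonical form, so e^{tB} = P · e^{tJ} · P⁻¹, and e^{tJ} can be computed block-by-block.

B has Jordan form
J =
  [5, 1, 0]
  [0, 5, 0]
  [0, 0, 5]
(up to reordering of blocks).

Per-block formulas:
  For a 2×2 Jordan block J_2(5): exp(t · J_2(5)) = e^(5t)·(I + t·N), where N is the 2×2 nilpotent shift.
  For a 1×1 block at λ = 5: exp(t · [5]) = [e^(5t)].

After assembling e^{tJ} and conjugating by P, we get:

e^{tB} =
  [-2*t*exp(5*t) + exp(5*t), 2*t*exp(5*t), 2*t*exp(5*t)]
  [-t*exp(5*t), t*exp(5*t) + exp(5*t), t*exp(5*t)]
  [-t*exp(5*t), t*exp(5*t), t*exp(5*t) + exp(5*t)]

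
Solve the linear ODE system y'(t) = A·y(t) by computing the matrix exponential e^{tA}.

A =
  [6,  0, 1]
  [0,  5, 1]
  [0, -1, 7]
e^{tA} =
  [exp(6*t), -t^2*exp(6*t)/2, t^2*exp(6*t)/2 + t*exp(6*t)]
  [0, -t*exp(6*t) + exp(6*t), t*exp(6*t)]
  [0, -t*exp(6*t), t*exp(6*t) + exp(6*t)]

Strategy: write A = P · J · P⁻¹ where J is a Jordan canonical form, so e^{tA} = P · e^{tJ} · P⁻¹, and e^{tJ} can be computed block-by-block.

A has Jordan form
J =
  [6, 1, 0]
  [0, 6, 1]
  [0, 0, 6]
(up to reordering of blocks).

Per-block formulas:
  For a 3×3 Jordan block J_3(6): exp(t · J_3(6)) = e^(6t)·(I + t·N + (t^2/2)·N^2), where N is the 3×3 nilpotent shift.

After assembling e^{tJ} and conjugating by P, we get:

e^{tA} =
  [exp(6*t), -t^2*exp(6*t)/2, t^2*exp(6*t)/2 + t*exp(6*t)]
  [0, -t*exp(6*t) + exp(6*t), t*exp(6*t)]
  [0, -t*exp(6*t), t*exp(6*t) + exp(6*t)]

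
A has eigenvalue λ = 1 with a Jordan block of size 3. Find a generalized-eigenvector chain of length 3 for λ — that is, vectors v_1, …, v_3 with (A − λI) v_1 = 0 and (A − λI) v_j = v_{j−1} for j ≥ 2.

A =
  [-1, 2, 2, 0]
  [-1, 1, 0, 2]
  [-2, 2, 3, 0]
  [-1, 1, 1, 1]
A Jordan chain for λ = 1 of length 3:
v_1 = (-2, 0, -2, -1)ᵀ
v_2 = (-2, -1, -2, -1)ᵀ
v_3 = (1, 0, 0, 0)ᵀ

Let N = A − (1)·I. We want v_3 with N^3 v_3 = 0 but N^2 v_3 ≠ 0; then v_{j-1} := N · v_j for j = 3, …, 2.

Pick v_3 = (1, 0, 0, 0)ᵀ.
Then v_2 = N · v_3 = (-2, -1, -2, -1)ᵀ.
Then v_1 = N · v_2 = (-2, 0, -2, -1)ᵀ.

Sanity check: (A − (1)·I) v_1 = (0, 0, 0, 0)ᵀ = 0. ✓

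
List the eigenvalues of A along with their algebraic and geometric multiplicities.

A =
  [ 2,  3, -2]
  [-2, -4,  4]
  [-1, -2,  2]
λ = 0: alg = 3, geom = 1

Step 1 — factor the characteristic polynomial to read off the algebraic multiplicities:
  χ_A(x) = x^3

Step 2 — compute geometric multiplicities via the rank-nullity identity g(λ) = n − rank(A − λI):
  rank(A − (0)·I) = 2, so dim ker(A − (0)·I) = n − 2 = 1

Summary:
  λ = 0: algebraic multiplicity = 3, geometric multiplicity = 1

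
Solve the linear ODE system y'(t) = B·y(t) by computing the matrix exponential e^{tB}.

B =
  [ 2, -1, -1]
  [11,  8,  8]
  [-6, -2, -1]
e^{tB} =
  [-2*t^2*exp(3*t) - t*exp(3*t) + exp(3*t), -t^2*exp(3*t) - t*exp(3*t), -3*t^2*exp(3*t)/2 - t*exp(3*t)]
  [-2*t^2*exp(3*t) + 11*t*exp(3*t), -t^2*exp(3*t) + 5*t*exp(3*t) + exp(3*t), -3*t^2*exp(3*t)/2 + 8*t*exp(3*t)]
  [4*t^2*exp(3*t) - 6*t*exp(3*t), 2*t^2*exp(3*t) - 2*t*exp(3*t), 3*t^2*exp(3*t) - 4*t*exp(3*t) + exp(3*t)]

Strategy: write B = P · J · P⁻¹ where J is a Jordan canonical form, so e^{tB} = P · e^{tJ} · P⁻¹, and e^{tJ} can be computed block-by-block.

B has Jordan form
J =
  [3, 1, 0]
  [0, 3, 1]
  [0, 0, 3]
(up to reordering of blocks).

Per-block formulas:
  For a 3×3 Jordan block J_3(3): exp(t · J_3(3)) = e^(3t)·(I + t·N + (t^2/2)·N^2), where N is the 3×3 nilpotent shift.

After assembling e^{tJ} and conjugating by P, we get:

e^{tB} =
  [-2*t^2*exp(3*t) - t*exp(3*t) + exp(3*t), -t^2*exp(3*t) - t*exp(3*t), -3*t^2*exp(3*t)/2 - t*exp(3*t)]
  [-2*t^2*exp(3*t) + 11*t*exp(3*t), -t^2*exp(3*t) + 5*t*exp(3*t) + exp(3*t), -3*t^2*exp(3*t)/2 + 8*t*exp(3*t)]
  [4*t^2*exp(3*t) - 6*t*exp(3*t), 2*t^2*exp(3*t) - 2*t*exp(3*t), 3*t^2*exp(3*t) - 4*t*exp(3*t) + exp(3*t)]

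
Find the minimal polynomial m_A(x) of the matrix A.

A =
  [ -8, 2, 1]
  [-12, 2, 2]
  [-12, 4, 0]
x^2 + 4*x + 4

The characteristic polynomial is χ_A(x) = (x + 2)^3, so the eigenvalues are known. The minimal polynomial is
  m_A(x) = Π_λ (x − λ)^{k_λ}
where k_λ is the size of the *largest* Jordan block for λ (equivalently, the smallest k with (A − λI)^k v = 0 for every generalised eigenvector v of λ).

  λ = -2: largest Jordan block has size 2, contributing (x + 2)^2

So m_A(x) = (x + 2)^2 = x^2 + 4*x + 4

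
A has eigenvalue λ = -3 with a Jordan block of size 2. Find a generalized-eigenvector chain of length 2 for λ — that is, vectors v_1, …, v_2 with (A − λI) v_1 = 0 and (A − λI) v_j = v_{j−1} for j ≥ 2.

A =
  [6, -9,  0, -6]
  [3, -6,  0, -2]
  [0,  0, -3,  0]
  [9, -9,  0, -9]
A Jordan chain for λ = -3 of length 2:
v_1 = (9, 3, 0, 9)ᵀ
v_2 = (1, 0, 0, 0)ᵀ

Let N = A − (-3)·I. We want v_2 with N^2 v_2 = 0 but N^1 v_2 ≠ 0; then v_{j-1} := N · v_j for j = 2, …, 2.

Pick v_2 = (1, 0, 0, 0)ᵀ.
Then v_1 = N · v_2 = (9, 3, 0, 9)ᵀ.

Sanity check: (A − (-3)·I) v_1 = (0, 0, 0, 0)ᵀ = 0. ✓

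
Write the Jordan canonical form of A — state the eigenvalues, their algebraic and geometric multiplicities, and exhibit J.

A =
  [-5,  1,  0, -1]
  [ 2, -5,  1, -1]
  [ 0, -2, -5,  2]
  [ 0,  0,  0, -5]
J_3(-5) ⊕ J_1(-5)

The characteristic polynomial is
  det(x·I − A) = x^4 + 20*x^3 + 150*x^2 + 500*x + 625 = (x + 5)^4

Eigenvalues and multiplicities (the geometric multiplicity of λ is n − rank(A − λI), which equals the number of Jordan blocks for λ):
  λ = -5: algebraic multiplicity = 4, geometric multiplicity = 2

Determining the block sizes for each eigenvalue:
  λ = -5: with am = 4 and gm = 2, the partition is not yet determined (e.g. several partitions of 4 into 2 parts exist). Let N = A − (-5)·I. Computing rank(N^1) = 2, rank(N^2) = 1, rank(N^3) = 0; the number of blocks of size ≥ j is rank(N^{j−1}) − rank(N^j), giving [2, 1, 1]. So we have 1 block(s) of size 3, 1 block(s) of size 1 → block sizes [3, 1]

Assembling the blocks gives a Jordan form
J =
  [-5,  1,  0,  0]
  [ 0, -5,  1,  0]
  [ 0,  0, -5,  0]
  [ 0,  0,  0, -5]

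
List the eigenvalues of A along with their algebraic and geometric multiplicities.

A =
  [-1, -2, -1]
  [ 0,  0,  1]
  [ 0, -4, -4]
λ = -2: alg = 2, geom = 1; λ = -1: alg = 1, geom = 1

Step 1 — factor the characteristic polynomial to read off the algebraic multiplicities:
  χ_A(x) = (x + 1)*(x + 2)^2

Step 2 — compute geometric multiplicities via the rank-nullity identity g(λ) = n − rank(A − λI):
  rank(A − (-2)·I) = 2, so dim ker(A − (-2)·I) = n − 2 = 1
  rank(A − (-1)·I) = 2, so dim ker(A − (-1)·I) = n − 2 = 1

Summary:
  λ = -2: algebraic multiplicity = 2, geometric multiplicity = 1
  λ = -1: algebraic multiplicity = 1, geometric multiplicity = 1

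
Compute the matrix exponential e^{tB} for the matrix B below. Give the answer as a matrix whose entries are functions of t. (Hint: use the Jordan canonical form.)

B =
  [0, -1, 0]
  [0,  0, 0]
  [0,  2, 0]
e^{tB} =
  [1, -t, 0]
  [0, 1, 0]
  [0, 2*t, 1]

Strategy: write B = P · J · P⁻¹ where J is a Jordan canonical form, so e^{tB} = P · e^{tJ} · P⁻¹, and e^{tJ} can be computed block-by-block.

B has Jordan form
J =
  [0, 1, 0]
  [0, 0, 0]
  [0, 0, 0]
(up to reordering of blocks).

Per-block formulas:
  For a 1×1 block at λ = 0: exp(t · [0]) = [e^(0t)].
  For a 2×2 Jordan block J_2(0): exp(t · J_2(0)) = e^(0t)·(I + t·N), where N is the 2×2 nilpotent shift.

After assembling e^{tJ} and conjugating by P, we get:

e^{tB} =
  [1, -t, 0]
  [0, 1, 0]
  [0, 2*t, 1]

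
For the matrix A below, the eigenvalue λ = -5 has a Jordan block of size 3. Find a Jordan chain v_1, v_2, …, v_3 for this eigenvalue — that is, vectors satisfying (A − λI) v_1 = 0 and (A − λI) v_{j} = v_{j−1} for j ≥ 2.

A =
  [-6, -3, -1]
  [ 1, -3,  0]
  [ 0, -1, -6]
A Jordan chain for λ = -5 of length 3:
v_1 = (-2, 1, -1)ᵀ
v_2 = (-1, 1, 0)ᵀ
v_3 = (1, 0, 0)ᵀ

Let N = A − (-5)·I. We want v_3 with N^3 v_3 = 0 but N^2 v_3 ≠ 0; then v_{j-1} := N · v_j for j = 3, …, 2.

Pick v_3 = (1, 0, 0)ᵀ.
Then v_2 = N · v_3 = (-1, 1, 0)ᵀ.
Then v_1 = N · v_2 = (-2, 1, -1)ᵀ.

Sanity check: (A − (-5)·I) v_1 = (0, 0, 0)ᵀ = 0. ✓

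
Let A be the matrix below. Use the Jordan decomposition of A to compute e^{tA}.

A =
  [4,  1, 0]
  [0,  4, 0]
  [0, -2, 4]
e^{tA} =
  [exp(4*t), t*exp(4*t), 0]
  [0, exp(4*t), 0]
  [0, -2*t*exp(4*t), exp(4*t)]

Strategy: write A = P · J · P⁻¹ where J is a Jordan canonical form, so e^{tA} = P · e^{tJ} · P⁻¹, and e^{tJ} can be computed block-by-block.

A has Jordan form
J =
  [4, 1, 0]
  [0, 4, 0]
  [0, 0, 4]
(up to reordering of blocks).

Per-block formulas:
  For a 1×1 block at λ = 4: exp(t · [4]) = [e^(4t)].
  For a 2×2 Jordan block J_2(4): exp(t · J_2(4)) = e^(4t)·(I + t·N), where N is the 2×2 nilpotent shift.

After assembling e^{tJ} and conjugating by P, we get:

e^{tA} =
  [exp(4*t), t*exp(4*t), 0]
  [0, exp(4*t), 0]
  [0, -2*t*exp(4*t), exp(4*t)]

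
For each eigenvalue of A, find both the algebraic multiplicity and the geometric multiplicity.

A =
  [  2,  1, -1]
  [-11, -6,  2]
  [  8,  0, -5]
λ = -3: alg = 3, geom = 1

Step 1 — factor the characteristic polynomial to read off the algebraic multiplicities:
  χ_A(x) = (x + 3)^3

Step 2 — compute geometric multiplicities via the rank-nullity identity g(λ) = n − rank(A − λI):
  rank(A − (-3)·I) = 2, so dim ker(A − (-3)·I) = n − 2 = 1

Summary:
  λ = -3: algebraic multiplicity = 3, geometric multiplicity = 1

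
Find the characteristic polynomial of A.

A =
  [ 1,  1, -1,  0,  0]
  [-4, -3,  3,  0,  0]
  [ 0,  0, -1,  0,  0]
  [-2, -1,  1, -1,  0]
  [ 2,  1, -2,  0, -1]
x^5 + 5*x^4 + 10*x^3 + 10*x^2 + 5*x + 1

Expanding det(x·I − A) (e.g. by cofactor expansion or by noting that A is similar to its Jordan form J, which has the same characteristic polynomial as A) gives
  χ_A(x) = x^5 + 5*x^4 + 10*x^3 + 10*x^2 + 5*x + 1
which factors as (x + 1)^5. The eigenvalues (with algebraic multiplicities) are λ = -1 with multiplicity 5.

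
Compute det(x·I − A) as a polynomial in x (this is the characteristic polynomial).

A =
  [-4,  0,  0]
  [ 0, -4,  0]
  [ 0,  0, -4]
x^3 + 12*x^2 + 48*x + 64

Expanding det(x·I − A) (e.g. by cofactor expansion or by noting that A is similar to its Jordan form J, which has the same characteristic polynomial as A) gives
  χ_A(x) = x^3 + 12*x^2 + 48*x + 64
which factors as (x + 4)^3. The eigenvalues (with algebraic multiplicities) are λ = -4 with multiplicity 3.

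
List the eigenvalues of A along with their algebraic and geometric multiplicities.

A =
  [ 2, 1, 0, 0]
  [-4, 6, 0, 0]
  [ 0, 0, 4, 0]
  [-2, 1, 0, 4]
λ = 4: alg = 4, geom = 3

Step 1 — factor the characteristic polynomial to read off the algebraic multiplicities:
  χ_A(x) = (x - 4)^4

Step 2 — compute geometric multiplicities via the rank-nullity identity g(λ) = n − rank(A − λI):
  rank(A − (4)·I) = 1, so dim ker(A − (4)·I) = n − 1 = 3

Summary:
  λ = 4: algebraic multiplicity = 4, geometric multiplicity = 3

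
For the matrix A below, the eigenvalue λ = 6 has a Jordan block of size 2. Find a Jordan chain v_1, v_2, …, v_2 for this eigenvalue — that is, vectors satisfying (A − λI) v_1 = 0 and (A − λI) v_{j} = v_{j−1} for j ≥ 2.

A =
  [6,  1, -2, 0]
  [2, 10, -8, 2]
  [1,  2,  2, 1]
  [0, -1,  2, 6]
A Jordan chain for λ = 6 of length 2:
v_1 = (0, 2, 1, 0)ᵀ
v_2 = (1, 0, 0, 0)ᵀ

Let N = A − (6)·I. We want v_2 with N^2 v_2 = 0 but N^1 v_2 ≠ 0; then v_{j-1} := N · v_j for j = 2, …, 2.

Pick v_2 = (1, 0, 0, 0)ᵀ.
Then v_1 = N · v_2 = (0, 2, 1, 0)ᵀ.

Sanity check: (A − (6)·I) v_1 = (0, 0, 0, 0)ᵀ = 0. ✓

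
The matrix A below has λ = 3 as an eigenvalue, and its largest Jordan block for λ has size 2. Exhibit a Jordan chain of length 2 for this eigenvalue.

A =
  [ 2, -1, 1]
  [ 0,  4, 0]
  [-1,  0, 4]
A Jordan chain for λ = 3 of length 2:
v_1 = (-1, 0, -1)ᵀ
v_2 = (1, 0, 0)ᵀ

Let N = A − (3)·I. We want v_2 with N^2 v_2 = 0 but N^1 v_2 ≠ 0; then v_{j-1} := N · v_j for j = 2, …, 2.

Pick v_2 = (1, 0, 0)ᵀ.
Then v_1 = N · v_2 = (-1, 0, -1)ᵀ.

Sanity check: (A − (3)·I) v_1 = (0, 0, 0)ᵀ = 0. ✓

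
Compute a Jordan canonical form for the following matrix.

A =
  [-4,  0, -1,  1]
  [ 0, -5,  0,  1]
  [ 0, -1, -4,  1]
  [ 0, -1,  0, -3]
J_2(-4) ⊕ J_2(-4)

The characteristic polynomial is
  det(x·I − A) = x^4 + 16*x^3 + 96*x^2 + 256*x + 256 = (x + 4)^4

Eigenvalues and multiplicities (the geometric multiplicity of λ is n − rank(A − λI), which equals the number of Jordan blocks for λ):
  λ = -4: algebraic multiplicity = 4, geometric multiplicity = 2

Determining the block sizes for each eigenvalue:
  λ = -4: with am = 4 and gm = 2, the partition is not yet determined (e.g. several partitions of 4 into 2 parts exist). Let N = A − (-4)·I. Computing rank(N^1) = 2, rank(N^2) = 0; the number of blocks of size ≥ j is rank(N^{j−1}) − rank(N^j), giving [2, 2]. So we have 2 block(s) of size 2 → block sizes [2, 2]

Assembling the blocks gives a Jordan form
J =
  [-4,  1,  0,  0]
  [ 0, -4,  0,  0]
  [ 0,  0, -4,  1]
  [ 0,  0,  0, -4]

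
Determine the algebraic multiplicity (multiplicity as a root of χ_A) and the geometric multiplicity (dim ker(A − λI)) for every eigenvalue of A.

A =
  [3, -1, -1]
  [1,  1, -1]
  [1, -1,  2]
λ = 2: alg = 3, geom = 1

Step 1 — factor the characteristic polynomial to read off the algebraic multiplicities:
  χ_A(x) = (x - 2)^3

Step 2 — compute geometric multiplicities via the rank-nullity identity g(λ) = n − rank(A − λI):
  rank(A − (2)·I) = 2, so dim ker(A − (2)·I) = n − 2 = 1

Summary:
  λ = 2: algebraic multiplicity = 3, geometric multiplicity = 1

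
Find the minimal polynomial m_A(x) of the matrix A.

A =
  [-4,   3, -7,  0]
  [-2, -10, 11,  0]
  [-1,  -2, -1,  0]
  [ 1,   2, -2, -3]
x^4 + 18*x^3 + 120*x^2 + 350*x + 375

The characteristic polynomial is χ_A(x) = (x + 3)*(x + 5)^3, so the eigenvalues are known. The minimal polynomial is
  m_A(x) = Π_λ (x − λ)^{k_λ}
where k_λ is the size of the *largest* Jordan block for λ (equivalently, the smallest k with (A − λI)^k v = 0 for every generalised eigenvector v of λ).

  λ = -5: largest Jordan block has size 3, contributing (x + 5)^3
  λ = -3: largest Jordan block has size 1, contributing (x + 3)

So m_A(x) = (x + 3)*(x + 5)^3 = x^4 + 18*x^3 + 120*x^2 + 350*x + 375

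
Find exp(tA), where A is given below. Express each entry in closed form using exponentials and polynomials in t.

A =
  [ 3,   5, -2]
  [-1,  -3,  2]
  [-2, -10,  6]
e^{tA} =
  [t*exp(2*t) + exp(2*t), 5*t*exp(2*t), -2*t*exp(2*t)]
  [-t*exp(2*t), -5*t*exp(2*t) + exp(2*t), 2*t*exp(2*t)]
  [-2*t*exp(2*t), -10*t*exp(2*t), 4*t*exp(2*t) + exp(2*t)]

Strategy: write A = P · J · P⁻¹ where J is a Jordan canonical form, so e^{tA} = P · e^{tJ} · P⁻¹, and e^{tJ} can be computed block-by-block.

A has Jordan form
J =
  [2, 1, 0]
  [0, 2, 0]
  [0, 0, 2]
(up to reordering of blocks).

Per-block formulas:
  For a 2×2 Jordan block J_2(2): exp(t · J_2(2)) = e^(2t)·(I + t·N), where N is the 2×2 nilpotent shift.
  For a 1×1 block at λ = 2: exp(t · [2]) = [e^(2t)].

After assembling e^{tJ} and conjugating by P, we get:

e^{tA} =
  [t*exp(2*t) + exp(2*t), 5*t*exp(2*t), -2*t*exp(2*t)]
  [-t*exp(2*t), -5*t*exp(2*t) + exp(2*t), 2*t*exp(2*t)]
  [-2*t*exp(2*t), -10*t*exp(2*t), 4*t*exp(2*t) + exp(2*t)]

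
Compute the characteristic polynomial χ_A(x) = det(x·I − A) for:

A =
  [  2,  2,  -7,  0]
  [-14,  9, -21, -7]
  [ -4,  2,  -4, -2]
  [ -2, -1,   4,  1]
x^4 - 8*x^3 + 24*x^2 - 32*x + 16

Expanding det(x·I − A) (e.g. by cofactor expansion or by noting that A is similar to its Jordan form J, which has the same characteristic polynomial as A) gives
  χ_A(x) = x^4 - 8*x^3 + 24*x^2 - 32*x + 16
which factors as (x - 2)^4. The eigenvalues (with algebraic multiplicities) are λ = 2 with multiplicity 4.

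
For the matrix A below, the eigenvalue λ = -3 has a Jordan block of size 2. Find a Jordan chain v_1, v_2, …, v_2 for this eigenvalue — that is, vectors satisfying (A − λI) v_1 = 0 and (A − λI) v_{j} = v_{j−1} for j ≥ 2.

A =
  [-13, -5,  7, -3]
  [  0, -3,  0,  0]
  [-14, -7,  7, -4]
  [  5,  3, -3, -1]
A Jordan chain for λ = -3 of length 2:
v_1 = (-1, 0, -1, 1)ᵀ
v_2 = (2, -1, 2, 0)ᵀ

Let N = A − (-3)·I. We want v_2 with N^2 v_2 = 0 but N^1 v_2 ≠ 0; then v_{j-1} := N · v_j for j = 2, …, 2.

Pick v_2 = (2, -1, 2, 0)ᵀ.
Then v_1 = N · v_2 = (-1, 0, -1, 1)ᵀ.

Sanity check: (A − (-3)·I) v_1 = (0, 0, 0, 0)ᵀ = 0. ✓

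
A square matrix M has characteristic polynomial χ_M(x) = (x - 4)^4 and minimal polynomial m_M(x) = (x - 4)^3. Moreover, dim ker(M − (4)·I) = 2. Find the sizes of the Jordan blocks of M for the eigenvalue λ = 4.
Block sizes for λ = 4: [3, 1]

Step 1 — from the characteristic polynomial, algebraic multiplicity of λ = 4 is 4. From dim ker(M − (4)·I) = 2, there are exactly 2 Jordan blocks for λ = 4.
Step 2 — from the minimal polynomial, the factor (x − 4)^3 tells us the largest block for λ = 4 has size 3.
Step 3 — with total size 4, 2 blocks, and largest block 3, the block sizes (in nonincreasing order) are [3, 1].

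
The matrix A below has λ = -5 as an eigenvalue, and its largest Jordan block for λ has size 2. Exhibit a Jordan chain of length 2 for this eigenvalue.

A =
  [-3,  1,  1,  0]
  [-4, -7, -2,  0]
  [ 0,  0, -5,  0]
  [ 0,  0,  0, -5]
A Jordan chain for λ = -5 of length 2:
v_1 = (2, -4, 0, 0)ᵀ
v_2 = (1, 0, 0, 0)ᵀ

Let N = A − (-5)·I. We want v_2 with N^2 v_2 = 0 but N^1 v_2 ≠ 0; then v_{j-1} := N · v_j for j = 2, …, 2.

Pick v_2 = (1, 0, 0, 0)ᵀ.
Then v_1 = N · v_2 = (2, -4, 0, 0)ᵀ.

Sanity check: (A − (-5)·I) v_1 = (0, 0, 0, 0)ᵀ = 0. ✓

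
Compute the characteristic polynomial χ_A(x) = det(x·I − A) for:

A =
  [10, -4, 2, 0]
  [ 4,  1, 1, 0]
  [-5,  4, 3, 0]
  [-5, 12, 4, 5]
x^4 - 19*x^3 + 135*x^2 - 425*x + 500

Expanding det(x·I − A) (e.g. by cofactor expansion or by noting that A is similar to its Jordan form J, which has the same characteristic polynomial as A) gives
  χ_A(x) = x^4 - 19*x^3 + 135*x^2 - 425*x + 500
which factors as (x - 5)^3*(x - 4). The eigenvalues (with algebraic multiplicities) are λ = 4 with multiplicity 1, λ = 5 with multiplicity 3.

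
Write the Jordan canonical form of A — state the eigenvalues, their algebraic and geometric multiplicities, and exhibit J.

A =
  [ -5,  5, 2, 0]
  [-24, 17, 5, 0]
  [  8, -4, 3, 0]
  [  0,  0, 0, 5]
J_3(5) ⊕ J_1(5)

The characteristic polynomial is
  det(x·I − A) = x^4 - 20*x^3 + 150*x^2 - 500*x + 625 = (x - 5)^4

Eigenvalues and multiplicities (the geometric multiplicity of λ is n − rank(A − λI), which equals the number of Jordan blocks for λ):
  λ = 5: algebraic multiplicity = 4, geometric multiplicity = 2

Determining the block sizes for each eigenvalue:
  λ = 5: with am = 4 and gm = 2, the partition is not yet determined (e.g. several partitions of 4 into 2 parts exist). Let N = A − (5)·I. Computing rank(N^1) = 2, rank(N^2) = 1, rank(N^3) = 0; the number of blocks of size ≥ j is rank(N^{j−1}) − rank(N^j), giving [2, 1, 1]. So we have 1 block(s) of size 3, 1 block(s) of size 1 → block sizes [3, 1]

Assembling the blocks gives a Jordan form
J =
  [5, 1, 0, 0]
  [0, 5, 1, 0]
  [0, 0, 5, 0]
  [0, 0, 0, 5]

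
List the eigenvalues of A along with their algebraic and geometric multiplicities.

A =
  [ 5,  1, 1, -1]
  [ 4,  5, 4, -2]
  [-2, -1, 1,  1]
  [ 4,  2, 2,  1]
λ = 3: alg = 4, geom = 2

Step 1 — factor the characteristic polynomial to read off the algebraic multiplicities:
  χ_A(x) = (x - 3)^4

Step 2 — compute geometric multiplicities via the rank-nullity identity g(λ) = n − rank(A − λI):
  rank(A − (3)·I) = 2, so dim ker(A − (3)·I) = n − 2 = 2

Summary:
  λ = 3: algebraic multiplicity = 4, geometric multiplicity = 2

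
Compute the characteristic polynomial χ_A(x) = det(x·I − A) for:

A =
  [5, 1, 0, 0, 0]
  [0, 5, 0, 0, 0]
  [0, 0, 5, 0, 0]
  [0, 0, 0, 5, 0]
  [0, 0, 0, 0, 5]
x^5 - 25*x^4 + 250*x^3 - 1250*x^2 + 3125*x - 3125

Expanding det(x·I − A) (e.g. by cofactor expansion or by noting that A is similar to its Jordan form J, which has the same characteristic polynomial as A) gives
  χ_A(x) = x^5 - 25*x^4 + 250*x^3 - 1250*x^2 + 3125*x - 3125
which factors as (x - 5)^5. The eigenvalues (with algebraic multiplicities) are λ = 5 with multiplicity 5.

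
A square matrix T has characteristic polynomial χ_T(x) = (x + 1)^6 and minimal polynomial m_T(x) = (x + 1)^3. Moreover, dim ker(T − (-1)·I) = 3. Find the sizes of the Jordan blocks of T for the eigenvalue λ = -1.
Block sizes for λ = -1: [3, 2, 1]

Step 1 — from the characteristic polynomial, algebraic multiplicity of λ = -1 is 6. From dim ker(T − (-1)·I) = 3, there are exactly 3 Jordan blocks for λ = -1.
Step 2 — from the minimal polynomial, the factor (x + 1)^3 tells us the largest block for λ = -1 has size 3.
Step 3 — with total size 6, 3 blocks, and largest block 3, the block sizes (in nonincreasing order) are [3, 2, 1].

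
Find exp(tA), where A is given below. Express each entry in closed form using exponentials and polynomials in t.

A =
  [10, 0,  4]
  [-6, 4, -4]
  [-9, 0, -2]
e^{tA} =
  [6*t*exp(4*t) + exp(4*t), 0, 4*t*exp(4*t)]
  [-6*t*exp(4*t), exp(4*t), -4*t*exp(4*t)]
  [-9*t*exp(4*t), 0, -6*t*exp(4*t) + exp(4*t)]

Strategy: write A = P · J · P⁻¹ where J is a Jordan canonical form, so e^{tA} = P · e^{tJ} · P⁻¹, and e^{tJ} can be computed block-by-block.

A has Jordan form
J =
  [4, 1, 0]
  [0, 4, 0]
  [0, 0, 4]
(up to reordering of blocks).

Per-block formulas:
  For a 1×1 block at λ = 4: exp(t · [4]) = [e^(4t)].
  For a 2×2 Jordan block J_2(4): exp(t · J_2(4)) = e^(4t)·(I + t·N), where N is the 2×2 nilpotent shift.

After assembling e^{tJ} and conjugating by P, we get:

e^{tA} =
  [6*t*exp(4*t) + exp(4*t), 0, 4*t*exp(4*t)]
  [-6*t*exp(4*t), exp(4*t), -4*t*exp(4*t)]
  [-9*t*exp(4*t), 0, -6*t*exp(4*t) + exp(4*t)]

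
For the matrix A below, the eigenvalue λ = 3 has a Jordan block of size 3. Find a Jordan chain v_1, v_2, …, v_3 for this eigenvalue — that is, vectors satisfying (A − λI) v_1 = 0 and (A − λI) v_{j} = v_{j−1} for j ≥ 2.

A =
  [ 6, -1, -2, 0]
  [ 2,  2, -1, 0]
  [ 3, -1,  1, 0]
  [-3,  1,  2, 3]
A Jordan chain for λ = 3 of length 3:
v_1 = (1, 1, 1, -1)ᵀ
v_2 = (3, 2, 3, -3)ᵀ
v_3 = (1, 0, 0, 0)ᵀ

Let N = A − (3)·I. We want v_3 with N^3 v_3 = 0 but N^2 v_3 ≠ 0; then v_{j-1} := N · v_j for j = 3, …, 2.

Pick v_3 = (1, 0, 0, 0)ᵀ.
Then v_2 = N · v_3 = (3, 2, 3, -3)ᵀ.
Then v_1 = N · v_2 = (1, 1, 1, -1)ᵀ.

Sanity check: (A − (3)·I) v_1 = (0, 0, 0, 0)ᵀ = 0. ✓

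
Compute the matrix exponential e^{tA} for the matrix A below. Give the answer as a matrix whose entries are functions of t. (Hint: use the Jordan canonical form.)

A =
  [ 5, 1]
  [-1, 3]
e^{tA} =
  [t*exp(4*t) + exp(4*t), t*exp(4*t)]
  [-t*exp(4*t), -t*exp(4*t) + exp(4*t)]

Strategy: write A = P · J · P⁻¹ where J is a Jordan canonical form, so e^{tA} = P · e^{tJ} · P⁻¹, and e^{tJ} can be computed block-by-block.

A has Jordan form
J =
  [4, 1]
  [0, 4]
(up to reordering of blocks).

Per-block formulas:
  For a 2×2 Jordan block J_2(4): exp(t · J_2(4)) = e^(4t)·(I + t·N), where N is the 2×2 nilpotent shift.

After assembling e^{tJ} and conjugating by P, we get:

e^{tA} =
  [t*exp(4*t) + exp(4*t), t*exp(4*t)]
  [-t*exp(4*t), -t*exp(4*t) + exp(4*t)]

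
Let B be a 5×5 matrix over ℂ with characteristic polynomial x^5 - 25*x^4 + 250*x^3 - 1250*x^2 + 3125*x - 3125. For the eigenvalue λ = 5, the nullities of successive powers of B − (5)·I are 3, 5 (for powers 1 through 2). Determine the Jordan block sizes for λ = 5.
Block sizes for λ = 5: [2, 2, 1]

From the dimensions of kernels of powers, the number of Jordan blocks of size at least j is d_j − d_{j−1} where d_j = dim ker(N^j) (with d_0 = 0). Computing the differences gives [3, 2].
The number of blocks of size exactly k is (#blocks of size ≥ k) − (#blocks of size ≥ k + 1), so the partition is: 1 block(s) of size 1, 2 block(s) of size 2.
In nonincreasing order the block sizes are [2, 2, 1].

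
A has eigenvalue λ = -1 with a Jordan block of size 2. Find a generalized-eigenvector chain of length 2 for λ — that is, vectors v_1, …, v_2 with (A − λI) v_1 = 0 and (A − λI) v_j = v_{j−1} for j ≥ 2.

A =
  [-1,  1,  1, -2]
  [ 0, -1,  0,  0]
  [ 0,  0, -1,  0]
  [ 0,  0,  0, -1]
A Jordan chain for λ = -1 of length 2:
v_1 = (1, 0, 0, 0)ᵀ
v_2 = (0, 1, 0, 0)ᵀ

Let N = A − (-1)·I. We want v_2 with N^2 v_2 = 0 but N^1 v_2 ≠ 0; then v_{j-1} := N · v_j for j = 2, …, 2.

Pick v_2 = (0, 1, 0, 0)ᵀ.
Then v_1 = N · v_2 = (1, 0, 0, 0)ᵀ.

Sanity check: (A − (-1)·I) v_1 = (0, 0, 0, 0)ᵀ = 0. ✓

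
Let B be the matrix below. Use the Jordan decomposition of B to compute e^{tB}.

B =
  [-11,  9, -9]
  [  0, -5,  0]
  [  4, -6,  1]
e^{tB} =
  [-6*t*exp(-5*t) + exp(-5*t), 9*t*exp(-5*t), -9*t*exp(-5*t)]
  [0, exp(-5*t), 0]
  [4*t*exp(-5*t), -6*t*exp(-5*t), 6*t*exp(-5*t) + exp(-5*t)]

Strategy: write B = P · J · P⁻¹ where J is a Jordan canonical form, so e^{tB} = P · e^{tJ} · P⁻¹, and e^{tJ} can be computed block-by-block.

B has Jordan form
J =
  [-5,  1,  0]
  [ 0, -5,  0]
  [ 0,  0, -5]
(up to reordering of blocks).

Per-block formulas:
  For a 1×1 block at λ = -5: exp(t · [-5]) = [e^(-5t)].
  For a 2×2 Jordan block J_2(-5): exp(t · J_2(-5)) = e^(-5t)·(I + t·N), where N is the 2×2 nilpotent shift.

After assembling e^{tJ} and conjugating by P, we get:

e^{tB} =
  [-6*t*exp(-5*t) + exp(-5*t), 9*t*exp(-5*t), -9*t*exp(-5*t)]
  [0, exp(-5*t), 0]
  [4*t*exp(-5*t), -6*t*exp(-5*t), 6*t*exp(-5*t) + exp(-5*t)]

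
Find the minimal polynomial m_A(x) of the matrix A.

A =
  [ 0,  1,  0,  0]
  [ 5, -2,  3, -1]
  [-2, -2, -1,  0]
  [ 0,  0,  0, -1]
x^3 + 3*x^2 + 3*x + 1

The characteristic polynomial is χ_A(x) = (x + 1)^4, so the eigenvalues are known. The minimal polynomial is
  m_A(x) = Π_λ (x − λ)^{k_λ}
where k_λ is the size of the *largest* Jordan block for λ (equivalently, the smallest k with (A − λI)^k v = 0 for every generalised eigenvector v of λ).

  λ = -1: largest Jordan block has size 3, contributing (x + 1)^3

So m_A(x) = (x + 1)^3 = x^3 + 3*x^2 + 3*x + 1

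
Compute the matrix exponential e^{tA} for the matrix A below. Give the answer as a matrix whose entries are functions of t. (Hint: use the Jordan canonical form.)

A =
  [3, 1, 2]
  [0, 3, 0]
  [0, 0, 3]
e^{tA} =
  [exp(3*t), t*exp(3*t), 2*t*exp(3*t)]
  [0, exp(3*t), 0]
  [0, 0, exp(3*t)]

Strategy: write A = P · J · P⁻¹ where J is a Jordan canonical form, so e^{tA} = P · e^{tJ} · P⁻¹, and e^{tJ} can be computed block-by-block.

A has Jordan form
J =
  [3, 1, 0]
  [0, 3, 0]
  [0, 0, 3]
(up to reordering of blocks).

Per-block formulas:
  For a 1×1 block at λ = 3: exp(t · [3]) = [e^(3t)].
  For a 2×2 Jordan block J_2(3): exp(t · J_2(3)) = e^(3t)·(I + t·N), where N is the 2×2 nilpotent shift.

After assembling e^{tJ} and conjugating by P, we get:

e^{tA} =
  [exp(3*t), t*exp(3*t), 2*t*exp(3*t)]
  [0, exp(3*t), 0]
  [0, 0, exp(3*t)]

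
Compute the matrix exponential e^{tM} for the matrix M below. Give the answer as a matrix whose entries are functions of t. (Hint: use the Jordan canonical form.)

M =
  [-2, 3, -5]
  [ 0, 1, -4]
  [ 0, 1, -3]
e^{tM} =
  [exp(-2*t), t*exp(-t) + 2*exp(-t) - 2*exp(-2*t), -2*t*exp(-t) - 3*exp(-t) + 3*exp(-2*t)]
  [0, 2*t*exp(-t) + exp(-t), -4*t*exp(-t)]
  [0, t*exp(-t), -2*t*exp(-t) + exp(-t)]

Strategy: write M = P · J · P⁻¹ where J is a Jordan canonical form, so e^{tM} = P · e^{tJ} · P⁻¹, and e^{tJ} can be computed block-by-block.

M has Jordan form
J =
  [-2,  0,  0]
  [ 0, -1,  1]
  [ 0,  0, -1]
(up to reordering of blocks).

Per-block formulas:
  For a 1×1 block at λ = -2: exp(t · [-2]) = [e^(-2t)].
  For a 2×2 Jordan block J_2(-1): exp(t · J_2(-1)) = e^(-1t)·(I + t·N), where N is the 2×2 nilpotent shift.

After assembling e^{tJ} and conjugating by P, we get:

e^{tM} =
  [exp(-2*t), t*exp(-t) + 2*exp(-t) - 2*exp(-2*t), -2*t*exp(-t) - 3*exp(-t) + 3*exp(-2*t)]
  [0, 2*t*exp(-t) + exp(-t), -4*t*exp(-t)]
  [0, t*exp(-t), -2*t*exp(-t) + exp(-t)]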